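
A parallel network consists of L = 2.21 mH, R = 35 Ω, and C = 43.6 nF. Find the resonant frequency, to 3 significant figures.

16.2 kHz

ω₀ = 1/√(LC) = 1/√(0.00221 × 4.36e-08) = 101900 rad/s
f₀ = ω₀/(2π) = 16.2 kHz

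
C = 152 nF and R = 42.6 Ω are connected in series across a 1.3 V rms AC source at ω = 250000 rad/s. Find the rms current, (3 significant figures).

26.0 mA

X_C = 1/(ωC) = 26.3 Ω
Z = 42.6 − j26.3 Ω
|Z| = √(42.6² + 26.3²) = 50.1 Ω
I = V/|Z| = 1.3/50.1 = 26.0 mA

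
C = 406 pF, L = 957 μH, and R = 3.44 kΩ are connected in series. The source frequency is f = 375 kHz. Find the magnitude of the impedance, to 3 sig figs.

ω = 2πf = 2.356e+06 rad/s
X_L = ωL = 2250 Ω
X_C = 1/(ωC) = 1050 Ω
Net reactance X = X_L − X_C = 1210 Ω
Z = 3440 + j1210 Ω
|Z| = √(3440² + 1210²) = 3650 Ω

3650 Ω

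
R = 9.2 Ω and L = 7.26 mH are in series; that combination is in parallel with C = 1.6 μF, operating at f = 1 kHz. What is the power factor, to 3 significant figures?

ω = 2πf = 6283 rad/s
X_L = ωL = 45.6 Ω
X_C = 1/(ωC) = 99.5 Ω
Branch 1 (R+jX_L): Z₁ = 9.20 + j45.6 Ω, |Z₁| = 46.5 Ω
Branch 2 (−jX_C): Z₂ = −j99.5 Ω
Parallel: Z = Z₁Z₂/(Z₁+Z₂), |Z| = 84.7 Ω, ∠Z = 68.9°
cos φ = cos(68.9°) = 0.360

0.360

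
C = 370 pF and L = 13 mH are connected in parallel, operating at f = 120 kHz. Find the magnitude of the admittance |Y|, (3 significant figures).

ω = 2πf = 754000 rad/s
X_L = ωL = 9800 Ω
X_C = 1/(ωC) = 3580 Ω
Parallel: admittances add. Y = 1/(jωL) + jωC
Y = (0 + j0.000177) S
|Y| = 0.000177 S → |Z| = 1/|Y| = 5650 Ω, ∠Z = −∠Y = -90.0°

177 μS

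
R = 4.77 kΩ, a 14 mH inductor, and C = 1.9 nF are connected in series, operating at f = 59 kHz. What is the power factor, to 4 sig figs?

0.7845

ω = 2πf = 370700 rad/s
X_L = ωL = 5190 Ω
X_C = 1/(ωC) = 1420 Ω
Net reactance X = X_L − X_C = 3770 Ω
Z = 4770 + j3770 Ω
|Z| = √(4770² + 3770²) = 6080 Ω
∠Z = arctan(3770/4770) = 38.32°
cos φ = cos(38.32°) = 0.7845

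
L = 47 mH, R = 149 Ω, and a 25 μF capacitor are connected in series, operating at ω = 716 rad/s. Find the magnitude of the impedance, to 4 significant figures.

150.6 Ω

X_L = ωL = 33.65 Ω
X_C = 1/(ωC) = 55.87 Ω
Net reactance X = X_L − X_C = -22.21 Ω
Z = 149.0 − j22.21 Ω
|Z| = √(149.0² + 22.21²) = 150.6 Ω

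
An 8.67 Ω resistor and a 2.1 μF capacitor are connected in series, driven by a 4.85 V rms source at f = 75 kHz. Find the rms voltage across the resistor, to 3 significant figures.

4.82 V

ω = 2πf = 471200 rad/s
X_C = 1/(ωC) = 1.01 Ω
Z = 8.67 − j1.01 Ω
|Z| = √(8.67² + 1.01²) = 8.73 Ω
I = V/|Z| = 556 mA
V_R = I·|Z_R| = 0.556 × 8.67 = 4.82 V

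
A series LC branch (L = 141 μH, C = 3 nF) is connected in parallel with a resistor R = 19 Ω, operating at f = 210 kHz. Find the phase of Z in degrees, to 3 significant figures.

ω = 2πf = 1.319e+06 rad/s
X_L = ωL = 186 Ω
X_C = 1/(ωC) = 253 Ω
Branch 1: Z₁ = R = 19.0 Ω
Branch 2 (series LC): Z₂ = j(X_L − X_C) = −j66.6 Ω
Parallel: Z = Z₁Z₂/(Z₁+Z₂), |Z| = 18.3 Ω, ∠Z = -15.9°

-15.9°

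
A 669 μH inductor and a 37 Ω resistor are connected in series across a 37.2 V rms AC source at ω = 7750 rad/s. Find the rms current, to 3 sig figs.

X_L = ωL = 5.18 Ω
Z = 37.0 + j5.18 Ω
|Z| = √(37.0² + 5.18²) = 37.4 Ω
I = V/|Z| = 37.2/37.4 = 996 mA

996 mA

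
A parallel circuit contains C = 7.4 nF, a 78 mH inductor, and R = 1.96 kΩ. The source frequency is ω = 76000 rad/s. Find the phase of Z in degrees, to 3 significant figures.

-37.7°

X_L = ωL = 5930 Ω
X_C = 1/(ωC) = 1780 Ω
Parallel: admittances add. Y = 1/R + 1/(jωL) + jωC
Y = (0.000510 + j0.000394) S
|Y| = 0.000644 S → |Z| = 1/|Y| = 1550 Ω, ∠Z = −∠Y = -37.7°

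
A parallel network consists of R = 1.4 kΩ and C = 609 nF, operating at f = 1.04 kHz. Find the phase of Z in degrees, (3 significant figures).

-79.8°

ω = 2πf = 6535 rad/s
X_C = 1/(ωC) = 251 Ω
Parallel: admittances add. Y = 1/R + jωC
Y = (0.000714 + j0.00398) S
|Y| = 0.00404 S → |Z| = 1/|Y| = 247 Ω, ∠Z = −∠Y = -79.8°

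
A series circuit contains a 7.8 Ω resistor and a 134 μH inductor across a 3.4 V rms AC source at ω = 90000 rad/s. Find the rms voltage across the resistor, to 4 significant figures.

1.846 V

X_L = ωL = 12.06 Ω
Z = 7.800 + j12.06 Ω
|Z| = √(7.800² + 12.06²) = 14.36 Ω
I = V/|Z| = 236.7 mA
V_R = I·|Z_R| = 0.2367 × 7.800 = 1.846 V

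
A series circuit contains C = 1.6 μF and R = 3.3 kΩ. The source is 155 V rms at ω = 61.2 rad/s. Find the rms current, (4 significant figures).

X_C = 1/(ωC) = 10210 Ω
Z = 3300 − j10210 Ω
|Z| = √(3300² + 10210²) = 10730 Ω
I = V/|Z| = 155/10730 = 14.44 mA

14.44 mA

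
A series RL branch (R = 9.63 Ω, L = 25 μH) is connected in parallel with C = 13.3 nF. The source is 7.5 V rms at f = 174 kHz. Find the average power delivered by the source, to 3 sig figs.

645 mW

ω = 2πf = 1.093e+06 rad/s
X_L = ωL = 27.3 Ω
X_C = 1/(ωC) = 68.8 Ω
Branch 1 (R+jX_L): Z₁ = 9.63 + j27.3 Ω, |Z₁| = 29.0 Ω
Branch 2 (−jX_C): Z₂ = −j68.8 Ω
Parallel: Z = Z₁Z₂/(Z₁+Z₂), |Z| = 46.8 Ω, ∠Z = 57.5°
I = V/|Z| = 160 mA
P = VI cos φ = 7.5 × 0.160 × cos(57.5°) = 645 mW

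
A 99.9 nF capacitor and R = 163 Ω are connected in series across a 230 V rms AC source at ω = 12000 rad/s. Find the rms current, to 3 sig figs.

271 mA

X_C = 1/(ωC) = 834 Ω
Z = 163 − j834 Ω
|Z| = √(163² + 834²) = 850 Ω
I = V/|Z| = 230/850 = 271 mA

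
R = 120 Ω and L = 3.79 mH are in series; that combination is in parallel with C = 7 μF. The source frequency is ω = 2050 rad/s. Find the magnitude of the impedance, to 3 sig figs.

X_L = ωL = 7.77 Ω
X_C = 1/(ωC) = 69.7 Ω
Branch 1 (R+jX_L): Z₁ = 120 + j7.77 Ω, |Z₁| = 120 Ω
Branch 2 (−jX_C): Z₂ = −j69.7 Ω
Parallel: Z = Z₁Z₂/(Z₁+Z₂), |Z| = 62.1 Ω, ∠Z = -59.0°

62.1 Ω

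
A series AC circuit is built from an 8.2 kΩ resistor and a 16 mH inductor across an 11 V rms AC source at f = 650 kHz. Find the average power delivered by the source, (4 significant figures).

ω = 2πf = 4.084e+06 rad/s
X_L = ωL = 65350 Ω
Z = 8200 + j65350 Ω
|Z| = √(8200² + 65350²) = 65860 Ω
∠Z = arctan(65350/8200) = 82.85°
I = V/|Z| = 167.0 μA
P = VI cos φ = 11 × 0.0001670 × cos(82.85°) = 228.8 μW

228.8 μW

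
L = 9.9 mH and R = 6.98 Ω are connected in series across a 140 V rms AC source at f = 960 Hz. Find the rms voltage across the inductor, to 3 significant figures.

139 V

ω = 2πf = 6032 rad/s
X_L = ωL = 59.7 Ω
Z = 6.98 + j59.7 Ω
|Z| = √(6.98² + 59.7²) = 60.1 Ω
I = V/|Z| = 2.33 A
V_L = I·|Z_L| = 2.33 × 59.7 = 139 V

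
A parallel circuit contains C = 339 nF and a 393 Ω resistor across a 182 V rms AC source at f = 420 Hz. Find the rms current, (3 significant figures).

491 mA

ω = 2πf = 2639 rad/s
X_C = 1/(ωC) = 1120 Ω
Parallel: admittances add. Y = 1/R + jωC
Y = (0.00254 + j0.000895) S
|Y| = 0.00270 S → |Z| = 1/|Y| = 371 Ω, ∠Z = −∠Y = -19.4°
I = V/|Z| = 182/371 = 491 mA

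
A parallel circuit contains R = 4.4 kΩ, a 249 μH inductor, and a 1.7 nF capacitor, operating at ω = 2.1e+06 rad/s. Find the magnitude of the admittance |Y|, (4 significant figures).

X_L = ωL = 522.9 Ω
X_C = 1/(ωC) = 280.1 Ω
Parallel: admittances add. Y = 1/R + 1/(jωL) + jωC
Y = (0.0002273 + j0.001658) S
|Y| = 0.001673 S → |Z| = 1/|Y| = 597.7 Ω, ∠Z = −∠Y = -82.19°

1.673 mS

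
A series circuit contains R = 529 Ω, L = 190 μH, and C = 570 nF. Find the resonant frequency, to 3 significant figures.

ω₀ = 1/√(LC) = 1/√(0.00019 × 5.7e-07) = 96090 rad/s
f₀ = ω₀/(2π) = 15.3 kHz

15.3 kHz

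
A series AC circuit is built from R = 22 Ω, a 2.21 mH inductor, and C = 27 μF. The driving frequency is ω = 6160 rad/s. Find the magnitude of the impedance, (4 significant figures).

23.28 Ω

X_L = ωL = 13.61 Ω
X_C = 1/(ωC) = 6.013 Ω
Net reactance X = X_L − X_C = 7.601 Ω
Z = 22.00 + j7.601 Ω
|Z| = √(22.00² + 7.601²) = 23.28 Ω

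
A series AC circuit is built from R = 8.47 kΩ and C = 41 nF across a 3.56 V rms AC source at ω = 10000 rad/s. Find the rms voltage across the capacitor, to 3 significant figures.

0.985 V

X_C = 1/(ωC) = 2440 Ω
Z = 8470 − j2440 Ω
|Z| = √(8470² + 2440²) = 8810 Ω
I = V/|Z| = 404 μA
V_C = I·|Z_C| = 0.000404 × 2440 = 0.985 V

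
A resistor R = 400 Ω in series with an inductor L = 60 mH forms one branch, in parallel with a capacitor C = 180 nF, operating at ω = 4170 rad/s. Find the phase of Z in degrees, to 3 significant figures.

11.7°

X_L = ωL = 250 Ω
X_C = 1/(ωC) = 1330 Ω
Branch 1 (R+jX_L): Z₁ = 400 + j250 Ω, |Z₁| = 472 Ω
Branch 2 (−jX_C): Z₂ = −j1330 Ω
Parallel: Z = Z₁Z₂/(Z₁+Z₂), |Z| = 545 Ω, ∠Z = 11.7°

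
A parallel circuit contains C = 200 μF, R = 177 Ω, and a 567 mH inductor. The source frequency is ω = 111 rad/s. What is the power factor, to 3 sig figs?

X_L = ωL = 62.9 Ω
X_C = 1/(ωC) = 45.0 Ω
Parallel: admittances add. Y = 1/R + 1/(jωL) + jωC
Y = (0.00565 + j0.00631) S
|Y| = 0.00847 S → |Z| = 1/|Y| = 118 Ω, ∠Z = −∠Y = -48.2°
cos φ = cos(-48.2°) = 0.667

0.667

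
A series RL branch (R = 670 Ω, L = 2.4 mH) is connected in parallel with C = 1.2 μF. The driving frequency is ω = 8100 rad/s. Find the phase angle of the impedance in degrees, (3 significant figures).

-81.2°

X_L = ωL = 19.4 Ω
X_C = 1/(ωC) = 103 Ω
Branch 1 (R+jX_L): Z₁ = 670 + j19.4 Ω, |Z₁| = 670 Ω
Branch 2 (−jX_C): Z₂ = −j103 Ω
Parallel: Z = Z₁Z₂/(Z₁+Z₂), |Z| = 102 Ω, ∠Z = -81.2°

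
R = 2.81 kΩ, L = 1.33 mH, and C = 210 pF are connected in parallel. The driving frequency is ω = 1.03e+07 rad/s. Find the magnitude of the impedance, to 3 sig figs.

472 Ω

X_L = ωL = 13700 Ω
X_C = 1/(ωC) = 462 Ω
Parallel: admittances add. Y = 1/R + 1/(jωL) + jωC
Y = (0.000356 + j0.00209) S
|Y| = 0.00212 S → |Z| = 1/|Y| = 472 Ω, ∠Z = −∠Y = -80.3°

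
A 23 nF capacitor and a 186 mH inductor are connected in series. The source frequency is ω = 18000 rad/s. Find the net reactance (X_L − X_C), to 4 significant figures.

X_L = ωL = 3348 Ω
X_C = 1/(ωC) = 2415 Ω
X = 3348 − 2415 = 932.5 Ω

932.5 Ω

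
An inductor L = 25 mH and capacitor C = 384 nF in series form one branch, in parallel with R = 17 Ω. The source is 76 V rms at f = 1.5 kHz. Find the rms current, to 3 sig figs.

4.85 A

ω = 2πf = 9425 rad/s
X_L = ωL = 236 Ω
X_C = 1/(ωC) = 276 Ω
Branch 1: Z₁ = R = 17.0 Ω
Branch 2 (series LC): Z₂ = j(X_L − X_C) = −j40.7 Ω
Parallel: Z = Z₁Z₂/(Z₁+Z₂), |Z| = 15.7 Ω, ∠Z = -22.7°
I = V/|Z| = 76/15.7 = 4.85 A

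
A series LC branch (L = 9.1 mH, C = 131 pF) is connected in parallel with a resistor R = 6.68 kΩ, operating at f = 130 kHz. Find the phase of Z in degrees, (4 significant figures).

ω = 2πf = 816800 rad/s
X_L = ωL = 7433 Ω
X_C = 1/(ωC) = 9346 Ω
Branch 1: Z₁ = R = 6680 Ω
Branch 2 (series LC): Z₂ = j(X_L − X_C) = −j1913 Ω
Parallel: Z = Z₁Z₂/(Z₁+Z₂), |Z| = 1839 Ω, ∠Z = -74.02°

-74.02°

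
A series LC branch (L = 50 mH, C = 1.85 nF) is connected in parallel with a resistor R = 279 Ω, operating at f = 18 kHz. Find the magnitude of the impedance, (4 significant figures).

265.8 Ω

ω = 2πf = 113100 rad/s
X_L = ωL = 5655 Ω
X_C = 1/(ωC) = 4779 Ω
Branch 1: Z₁ = R = 279.0 Ω
Branch 2 (series LC): Z₂ = j(X_L − X_C) = j875.4 Ω
Parallel: Z = Z₁Z₂/(Z₁+Z₂), |Z| = 265.8 Ω, ∠Z = 17.68°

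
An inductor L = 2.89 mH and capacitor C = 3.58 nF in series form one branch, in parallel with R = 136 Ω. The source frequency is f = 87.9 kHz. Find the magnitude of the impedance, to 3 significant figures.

ω = 2πf = 552300 rad/s
X_L = ωL = 1600 Ω
X_C = 1/(ωC) = 506 Ω
Branch 1: Z₁ = R = 136 Ω
Branch 2 (series LC): Z₂ = j(X_L − X_C) = j1090 Ω
Parallel: Z = Z₁Z₂/(Z₁+Z₂), |Z| = 135 Ω, ∠Z = 7.11°

135 Ω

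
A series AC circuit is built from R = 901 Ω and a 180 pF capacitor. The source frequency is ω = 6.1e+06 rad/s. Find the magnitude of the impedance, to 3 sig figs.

X_C = 1/(ωC) = 911 Ω
Z = 901 − j911 Ω
|Z| = √(901² + 911²) = 1280 Ω

1280 Ω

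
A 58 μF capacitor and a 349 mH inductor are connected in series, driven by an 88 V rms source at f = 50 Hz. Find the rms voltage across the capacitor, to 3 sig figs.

88.2 V

ω = 2πf = 314.2 rad/s
X_L = ωL = 110 Ω
X_C = 1/(ωC) = 54.9 Ω
Net reactance X = X_L − X_C = 54.8 Ω
Z = j54.8 Ω
|Z| = √(0² + 54.8²) = 54.8 Ω
I = V/|Z| = 1.61 A
V_C = I·|Z_C| = 1.61 × 54.9 = 88.2 V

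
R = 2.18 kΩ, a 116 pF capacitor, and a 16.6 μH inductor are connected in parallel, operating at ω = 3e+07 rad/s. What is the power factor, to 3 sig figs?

0.298

X_L = ωL = 498 Ω
X_C = 1/(ωC) = 287 Ω
Parallel: admittances add. Y = 1/R + 1/(jωL) + jωC
Y = (0.000459 + j0.00147) S
|Y| = 0.00154 S → |Z| = 1/|Y| = 649 Ω, ∠Z = −∠Y = -72.7°
cos φ = cos(-72.7°) = 0.298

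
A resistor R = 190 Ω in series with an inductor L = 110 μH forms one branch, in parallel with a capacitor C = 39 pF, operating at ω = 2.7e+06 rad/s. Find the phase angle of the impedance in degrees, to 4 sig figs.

X_L = ωL = 297.0 Ω
X_C = 1/(ωC) = 9497 Ω
Branch 1 (R+jX_L): Z₁ = 190.0 + j297.0 Ω, |Z₁| = 352.6 Ω
Branch 2 (−jX_C): Z₂ = −j9497 Ω
Parallel: Z = Z₁Z₂/(Z₁+Z₂), |Z| = 363.9 Ω, ∠Z = 56.21°

56.21°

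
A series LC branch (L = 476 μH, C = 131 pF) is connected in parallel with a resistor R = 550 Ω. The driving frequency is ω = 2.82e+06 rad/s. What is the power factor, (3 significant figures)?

X_L = ωL = 1340 Ω
X_C = 1/(ωC) = 2710 Ω
Branch 1: Z₁ = R = 550 Ω
Branch 2 (series LC): Z₂ = j(X_L − X_C) = −j1360 Ω
Parallel: Z = Z₁Z₂/(Z₁+Z₂), |Z| = 510 Ω, ∠Z = -22.0°
cos φ = cos(-22.0°) = 0.928

0.928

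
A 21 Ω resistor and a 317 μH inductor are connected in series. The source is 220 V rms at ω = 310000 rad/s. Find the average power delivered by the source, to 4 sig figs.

100.7 W

X_L = ωL = 98.27 Ω
Z = 21.00 + j98.27 Ω
|Z| = √(21.00² + 98.27²) = 100.5 Ω
∠Z = arctan(98.27/21.00) = 77.94°
I = V/|Z| = 2.189 A
P = VI cos φ = 220 × 2.189 × cos(77.94°) = 100.7 W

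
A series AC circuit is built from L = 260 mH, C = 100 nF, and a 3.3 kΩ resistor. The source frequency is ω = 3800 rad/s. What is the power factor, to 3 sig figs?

X_L = ωL = 988 Ω
X_C = 1/(ωC) = 2630 Ω
Net reactance X = X_L − X_C = -1640 Ω
Z = 3300 − j1640 Ω
|Z| = √(3300² + 1640²) = 3690 Ω
∠Z = arctan(-1640/3300) = -26.5°
cos φ = cos(-26.5°) = 0.895

0.895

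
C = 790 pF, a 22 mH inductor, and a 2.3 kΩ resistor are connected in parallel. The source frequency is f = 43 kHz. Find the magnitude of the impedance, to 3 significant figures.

ω = 2πf = 270200 rad/s
X_L = ωL = 5940 Ω
X_C = 1/(ωC) = 4690 Ω
Parallel: admittances add. Y = 1/R + 1/(jωL) + jωC
Y = (0.000435 + j4.52e-05) S
|Y| = 0.000437 S → |Z| = 1/|Y| = 2290 Ω, ∠Z = −∠Y = -5.94°

2290 Ω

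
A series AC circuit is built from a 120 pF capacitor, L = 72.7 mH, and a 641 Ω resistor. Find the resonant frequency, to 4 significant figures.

ω₀ = 1/√(LC) = 1/√(0.0727 × 1.2e-10) = 338600 rad/s
f₀ = ω₀/(2π) = 53.88 kHz

53.88 kHz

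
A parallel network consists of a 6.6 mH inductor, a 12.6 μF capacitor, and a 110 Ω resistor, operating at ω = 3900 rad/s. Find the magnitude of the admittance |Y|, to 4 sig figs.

13.73 mS

X_L = ωL = 25.74 Ω
X_C = 1/(ωC) = 20.35 Ω
Parallel: admittances add. Y = 1/R + 1/(jωL) + jωC
Y = (0.009091 + j0.01029) S
|Y| = 0.01373 S → |Z| = 1/|Y| = 72.83 Ω, ∠Z = −∠Y = -48.54°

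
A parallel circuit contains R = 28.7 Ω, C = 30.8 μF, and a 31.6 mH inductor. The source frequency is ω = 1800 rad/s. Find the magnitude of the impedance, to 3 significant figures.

X_L = ωL = 56.9 Ω
X_C = 1/(ωC) = 18.0 Ω
Parallel: admittances add. Y = 1/R + 1/(jωL) + jωC
Y = (0.0348 + j0.0379) S
|Y| = 0.0515 S → |Z| = 1/|Y| = 19.4 Ω, ∠Z = −∠Y = -47.4°

19.4 Ω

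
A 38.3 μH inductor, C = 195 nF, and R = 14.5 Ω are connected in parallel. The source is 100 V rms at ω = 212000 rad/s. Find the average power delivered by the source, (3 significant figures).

X_L = ωL = 8.12 Ω
X_C = 1/(ωC) = 24.2 Ω
Parallel: admittances add. Y = 1/R + 1/(jωL) + jωC
Y = (0.0690 − j0.0818) S
|Y| = 0.107 S → |Z| = 1/|Y| = 9.35 Ω, ∠Z = −∠Y = 49.9°
I = V/|Z| = 10.7 A
P = VI cos φ = 100 × 10.7 × cos(49.9°) = 690 W

690 W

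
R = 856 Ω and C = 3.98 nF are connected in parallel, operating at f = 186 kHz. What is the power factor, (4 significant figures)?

0.2436

ω = 2πf = 1.169e+06 rad/s
X_C = 1/(ωC) = 215.0 Ω
Parallel: admittances add. Y = 1/R + jωC
Y = (0.001168 + j0.004651) S
|Y| = 0.004796 S → |Z| = 1/|Y| = 208.5 Ω, ∠Z = −∠Y = -75.90°
cos φ = cos(-75.90°) = 0.2436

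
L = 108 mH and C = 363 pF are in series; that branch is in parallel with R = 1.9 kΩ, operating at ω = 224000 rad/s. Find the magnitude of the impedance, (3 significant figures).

X_L = ωL = 24200 Ω
X_C = 1/(ωC) = 12300 Ω
Branch 1: Z₁ = R = 1900 Ω
Branch 2 (series LC): Z₂ = j(X_L − X_C) = j11900 Ω
Parallel: Z = Z₁Z₂/(Z₁+Z₂), |Z| = 1880 Ω, ∠Z = 9.08°

1880 Ω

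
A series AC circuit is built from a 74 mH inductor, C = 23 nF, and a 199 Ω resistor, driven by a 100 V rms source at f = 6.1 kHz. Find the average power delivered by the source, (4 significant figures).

677.8 mW

ω = 2πf = 38330 rad/s
X_L = ωL = 2836 Ω
X_C = 1/(ωC) = 1134 Ω
Net reactance X = X_L − X_C = 1702 Ω
Z = 199.0 + j1702 Ω
|Z| = √(199.0² + 1702²) = 1713 Ω
∠Z = arctan(1702/199.0) = 83.33°
I = V/|Z| = 58.36 mA
P = VI cos φ = 100 × 0.05836 × cos(83.33°) = 677.8 mW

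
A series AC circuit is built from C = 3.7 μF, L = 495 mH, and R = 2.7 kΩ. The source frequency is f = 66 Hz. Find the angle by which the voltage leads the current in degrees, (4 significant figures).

-9.389°

ω = 2πf = 414.7 rad/s
X_L = ωL = 205.3 Ω
X_C = 1/(ωC) = 651.7 Ω
Net reactance X = X_L − X_C = -446.5 Ω
Z = 2700 − j446.5 Ω
|Z| = √(2700² + 446.5²) = 2737 Ω
∠Z = arctan(-446.5/2700) = -9.389°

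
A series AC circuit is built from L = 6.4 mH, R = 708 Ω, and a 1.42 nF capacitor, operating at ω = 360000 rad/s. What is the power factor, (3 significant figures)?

0.898

X_L = ωL = 2300 Ω
X_C = 1/(ωC) = 1960 Ω
Net reactance X = X_L − X_C = 348 Ω
Z = 708 + j348 Ω
|Z| = √(708² + 348²) = 789 Ω
∠Z = arctan(348/708) = 26.2°
cos φ = cos(26.2°) = 0.898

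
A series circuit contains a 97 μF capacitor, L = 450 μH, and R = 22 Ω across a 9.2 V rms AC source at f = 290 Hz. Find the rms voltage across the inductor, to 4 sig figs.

0.3349 V

ω = 2πf = 1822 rad/s
X_L = ωL = 0.8200 Ω
X_C = 1/(ωC) = 5.658 Ω
Net reactance X = X_L − X_C = -4.838 Ω
Z = 22.00 − j4.838 Ω
|Z| = √(22.00² + 4.838²) = 22.53 Ω
I = V/|Z| = 408.4 mA
V_L = I·|Z_L| = 0.4084 × 0.8200 = 0.3349 V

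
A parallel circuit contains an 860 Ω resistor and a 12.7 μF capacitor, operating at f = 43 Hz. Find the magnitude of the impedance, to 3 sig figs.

ω = 2πf = 270.2 rad/s
X_C = 1/(ωC) = 291 Ω
Parallel: admittances add. Y = 1/R + jωC
Y = (0.00116 + j0.00343) S
|Y| = 0.00362 S → |Z| = 1/|Y| = 276 Ω, ∠Z = −∠Y = -71.3°

276 Ω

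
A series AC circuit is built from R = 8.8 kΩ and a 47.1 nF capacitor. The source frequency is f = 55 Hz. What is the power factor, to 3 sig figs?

0.142

ω = 2πf = 345.6 rad/s
X_C = 1/(ωC) = 61400 Ω
Z = 8800 − j61400 Ω
|Z| = √(8800² + 61400²) = 62100 Ω
∠Z = arctan(-61400/8800) = -81.8°
cos φ = cos(-81.8°) = 0.142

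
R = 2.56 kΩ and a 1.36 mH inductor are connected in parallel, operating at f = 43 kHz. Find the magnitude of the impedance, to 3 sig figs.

364 Ω

ω = 2πf = 270200 rad/s
X_L = ωL = 367 Ω
Parallel: admittances add. Y = 1/R + 1/(jωL)
Y = (0.000391 − j0.00272) S
|Y| = 0.00275 S → |Z| = 1/|Y| = 364 Ω, ∠Z = −∠Y = 81.8°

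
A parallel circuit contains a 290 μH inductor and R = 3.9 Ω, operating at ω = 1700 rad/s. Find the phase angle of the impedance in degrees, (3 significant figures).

X_L = ωL = 0.493 Ω
Parallel: admittances add. Y = 1/R + 1/(jωL)
Y = (0.256 − j2.03) S
|Y| = 2.04 S → |Z| = 1/|Y| = 0.489 Ω, ∠Z = −∠Y = 82.8°

82.8°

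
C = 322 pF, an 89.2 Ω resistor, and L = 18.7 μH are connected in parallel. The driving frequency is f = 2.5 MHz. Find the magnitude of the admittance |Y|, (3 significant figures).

ω = 2πf = 1.571e+07 rad/s
X_L = ωL = 294 Ω
X_C = 1/(ωC) = 198 Ω
Parallel: admittances add. Y = 1/R + 1/(jωL) + jωC
Y = (0.0112 + j0.00165) S
|Y| = 0.0113 S → |Z| = 1/|Y| = 88.2 Ω, ∠Z = −∠Y = -8.39°

11.3 mS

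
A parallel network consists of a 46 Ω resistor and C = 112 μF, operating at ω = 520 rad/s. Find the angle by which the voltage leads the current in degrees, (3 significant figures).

X_C = 1/(ωC) = 17.2 Ω
Parallel: admittances add. Y = 1/R + jωC
Y = (0.0217 + j0.0582) S
|Y| = 0.0622 S → |Z| = 1/|Y| = 16.1 Ω, ∠Z = −∠Y = -69.5°

-69.5°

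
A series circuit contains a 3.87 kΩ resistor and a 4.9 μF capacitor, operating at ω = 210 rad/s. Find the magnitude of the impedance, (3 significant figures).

X_C = 1/(ωC) = 972 Ω
Z = 3870 − j972 Ω
|Z| = √(3870² + 972²) = 3990 Ω

3990 Ω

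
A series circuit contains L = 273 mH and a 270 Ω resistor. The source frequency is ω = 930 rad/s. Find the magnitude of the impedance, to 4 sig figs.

370.6 Ω

X_L = ωL = 253.9 Ω
Z = 270.0 + j253.9 Ω
|Z| = √(270.0² + 253.9²) = 370.6 Ω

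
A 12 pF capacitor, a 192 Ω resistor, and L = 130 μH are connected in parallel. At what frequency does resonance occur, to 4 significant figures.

4.030 MHz

ω₀ = 1/√(LC) = 1/√(0.00013 × 1.2e-11) = 2.532e+07 rad/s
f₀ = ω₀/(2π) = 4.030 MHz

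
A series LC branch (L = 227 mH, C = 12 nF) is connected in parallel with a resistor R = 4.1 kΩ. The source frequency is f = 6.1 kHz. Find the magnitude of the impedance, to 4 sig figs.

3472 Ω

ω = 2πf = 38330 rad/s
X_L = ωL = 8700 Ω
X_C = 1/(ωC) = 2174 Ω
Branch 1: Z₁ = R = 4100 Ω
Branch 2 (series LC): Z₂ = j(X_L − X_C) = j6526 Ω
Parallel: Z = Z₁Z₂/(Z₁+Z₂), |Z| = 3472 Ω, ∠Z = 32.14°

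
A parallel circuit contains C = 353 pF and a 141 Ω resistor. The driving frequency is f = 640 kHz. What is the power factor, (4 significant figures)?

0.9806

ω = 2πf = 4.021e+06 rad/s
X_C = 1/(ωC) = 704.5 Ω
Parallel: admittances add. Y = 1/R + jωC
Y = (0.007092 + j0.001419) S
|Y| = 0.007233 S → |Z| = 1/|Y| = 138.3 Ω, ∠Z = −∠Y = -11.32°
cos φ = cos(-11.32°) = 0.9806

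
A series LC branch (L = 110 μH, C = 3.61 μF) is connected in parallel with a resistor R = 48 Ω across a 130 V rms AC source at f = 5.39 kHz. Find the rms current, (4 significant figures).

ω = 2πf = 33870 rad/s
X_L = ωL = 3.725 Ω
X_C = 1/(ωC) = 8.179 Ω
Branch 1: Z₁ = R = 48.00 Ω
Branch 2 (series LC): Z₂ = j(X_L − X_C) = −j4.454 Ω
Parallel: Z = Z₁Z₂/(Z₁+Z₂), |Z| = 4.435 Ω, ∠Z = -84.70°
I = V/|Z| = 130/4.435 = 29.31 A

29.31 A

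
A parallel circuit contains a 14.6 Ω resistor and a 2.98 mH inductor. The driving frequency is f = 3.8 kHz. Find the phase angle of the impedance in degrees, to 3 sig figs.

ω = 2πf = 23880 rad/s
X_L = ωL = 71.2 Ω
Parallel: admittances add. Y = 1/R + 1/(jωL)
Y = (0.0685 − j0.0141) S
|Y| = 0.0699 S → |Z| = 1/|Y| = 14.3 Ω, ∠Z = −∠Y = 11.6°

11.6°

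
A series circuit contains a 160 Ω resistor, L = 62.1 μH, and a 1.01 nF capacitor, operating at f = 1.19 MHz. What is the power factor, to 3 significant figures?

0.434

ω = 2πf = 7.477e+06 rad/s
X_L = ωL = 464 Ω
X_C = 1/(ωC) = 132 Ω
Net reactance X = X_L − X_C = 332 Ω
Z = 160 + j332 Ω
|Z| = √(160² + 332²) = 368 Ω
∠Z = arctan(332/160) = 64.3°
cos φ = cos(64.3°) = 0.434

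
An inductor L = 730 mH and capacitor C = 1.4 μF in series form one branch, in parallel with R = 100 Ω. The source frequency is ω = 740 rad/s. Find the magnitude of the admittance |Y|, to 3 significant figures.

X_L = ωL = 540 Ω
X_C = 1/(ωC) = 965 Ω
Branch 1: Z₁ = R = 100 Ω
Branch 2 (series LC): Z₂ = j(X_L − X_C) = −j425 Ω
Parallel: Z = Z₁Z₂/(Z₁+Z₂), |Z| = 97.3 Ω, ∠Z = -13.2°
|Y| = 1/|Z| = 10.3 mS

10.3 mS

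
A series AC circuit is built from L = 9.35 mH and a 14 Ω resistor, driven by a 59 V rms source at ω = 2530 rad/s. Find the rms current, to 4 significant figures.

2.146 A

X_L = ωL = 23.66 Ω
Z = 14.00 + j23.66 Ω
|Z| = √(14.00² + 23.66²) = 27.49 Ω
I = V/|Z| = 59/27.49 = 2.146 A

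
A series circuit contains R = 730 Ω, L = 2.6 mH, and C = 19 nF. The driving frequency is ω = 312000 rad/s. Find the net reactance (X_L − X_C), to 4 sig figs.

X_L = ωL = 811.2 Ω
X_C = 1/(ωC) = 168.7 Ω
X = 811.2 − 168.7 = 642.5 Ω

642.5 Ω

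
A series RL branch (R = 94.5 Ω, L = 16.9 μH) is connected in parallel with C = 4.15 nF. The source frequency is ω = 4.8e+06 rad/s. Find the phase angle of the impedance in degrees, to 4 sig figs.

-67.47°

X_L = ωL = 81.12 Ω
X_C = 1/(ωC) = 50.20 Ω
Branch 1 (R+jX_L): Z₁ = 94.50 + j81.12 Ω, |Z₁| = 124.5 Ω
Branch 2 (−jX_C): Z₂ = −j50.20 Ω
Parallel: Z = Z₁Z₂/(Z₁+Z₂), |Z| = 62.88 Ω, ∠Z = -67.47°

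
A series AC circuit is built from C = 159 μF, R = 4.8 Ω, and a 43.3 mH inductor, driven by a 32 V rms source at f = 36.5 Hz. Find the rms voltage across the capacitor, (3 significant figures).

ω = 2πf = 229.3 rad/s
X_L = ωL = 9.93 Ω
X_C = 1/(ωC) = 27.4 Ω
Net reactance X = X_L − X_C = -17.5 Ω
Z = 4.80 − j17.5 Ω
|Z| = √(4.80² + 17.5²) = 18.1 Ω
I = V/|Z| = 1.76 A
V_C = I·|Z_C| = 1.76 × 27.4 = 48.4 V

48.4 V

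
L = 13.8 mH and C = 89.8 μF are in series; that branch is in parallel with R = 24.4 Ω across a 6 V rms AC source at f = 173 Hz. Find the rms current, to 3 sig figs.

1.29 A

ω = 2πf = 1087 rad/s
X_L = ωL = 15.0 Ω
X_C = 1/(ωC) = 10.2 Ω
Branch 1: Z₁ = R = 24.4 Ω
Branch 2 (series LC): Z₂ = j(X_L − X_C) = j4.76 Ω
Parallel: Z = Z₁Z₂/(Z₁+Z₂), |Z| = 4.67 Ω, ∠Z = 79.0°
I = V/|Z| = 6/4.67 = 1.29 A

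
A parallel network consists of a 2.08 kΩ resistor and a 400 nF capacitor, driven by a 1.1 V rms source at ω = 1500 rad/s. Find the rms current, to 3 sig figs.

X_C = 1/(ωC) = 1670 Ω
Parallel: admittances add. Y = 1/R + jωC
Y = (0.000481 + j0.000600) S
|Y| = 0.000769 S → |Z| = 1/|Y| = 1300 Ω, ∠Z = −∠Y = -51.3°
I = V/|Z| = 1.1/1300 = 846 μA

846 μA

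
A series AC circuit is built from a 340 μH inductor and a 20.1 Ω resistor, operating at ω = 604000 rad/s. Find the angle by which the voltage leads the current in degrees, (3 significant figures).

X_L = ωL = 205 Ω
Z = 20.1 + j205 Ω
|Z| = √(20.1² + 205²) = 206 Ω
∠Z = arctan(205/20.1) = 84.4°

84.4°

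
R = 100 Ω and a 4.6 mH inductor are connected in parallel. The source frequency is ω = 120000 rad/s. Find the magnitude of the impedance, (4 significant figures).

X_L = ωL = 552.0 Ω
Parallel: admittances add. Y = 1/R + 1/(jωL)
Y = (0.01000 − j0.001812) S
|Y| = 0.01016 S → |Z| = 1/|Y| = 98.40 Ω, ∠Z = −∠Y = 10.27°

98.40 Ω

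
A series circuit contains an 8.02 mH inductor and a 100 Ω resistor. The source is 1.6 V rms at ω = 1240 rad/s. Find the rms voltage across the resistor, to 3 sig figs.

X_L = ωL = 9.94 Ω
Z = 100 + j9.94 Ω
|Z| = √(100² + 9.94²) = 100 Ω
I = V/|Z| = 15.9 mA
V_R = I·|Z_R| = 0.0159 × 100 = 1.59 V

1.59 V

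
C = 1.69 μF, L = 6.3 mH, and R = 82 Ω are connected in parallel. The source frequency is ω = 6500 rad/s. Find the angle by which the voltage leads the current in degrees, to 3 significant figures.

47.8°

X_L = ωL = 41.0 Ω
X_C = 1/(ωC) = 91.0 Ω
Parallel: admittances add. Y = 1/R + 1/(jωL) + jωC
Y = (0.0122 − j0.0134) S
|Y| = 0.0181 S → |Z| = 1/|Y| = 55.1 Ω, ∠Z = −∠Y = 47.8°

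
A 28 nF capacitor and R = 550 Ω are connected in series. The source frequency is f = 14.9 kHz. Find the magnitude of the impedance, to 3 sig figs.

669 Ω

ω = 2πf = 93620 rad/s
X_C = 1/(ωC) = 381 Ω
Z = 550 − j381 Ω
|Z| = √(550² + 381²) = 669 Ω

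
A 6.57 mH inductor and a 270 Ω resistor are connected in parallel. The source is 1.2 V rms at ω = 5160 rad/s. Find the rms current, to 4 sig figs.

35.67 mA

X_L = ωL = 33.90 Ω
Parallel: admittances add. Y = 1/R + 1/(jωL)
Y = (0.003704 − j0.02950) S
|Y| = 0.02973 S → |Z| = 1/|Y| = 33.64 Ω, ∠Z = −∠Y = 82.84°
I = V/|Z| = 1.2/33.64 = 35.67 mA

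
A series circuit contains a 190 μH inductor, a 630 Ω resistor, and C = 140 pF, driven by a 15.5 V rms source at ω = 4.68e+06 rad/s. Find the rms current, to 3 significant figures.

17.3 mA

X_L = ωL = 889 Ω
X_C = 1/(ωC) = 1530 Ω
Net reactance X = X_L − X_C = -637 Ω
Z = 630 − j637 Ω
|Z| = √(630² + 637²) = 896 Ω
I = V/|Z| = 15.5/896 = 17.3 mA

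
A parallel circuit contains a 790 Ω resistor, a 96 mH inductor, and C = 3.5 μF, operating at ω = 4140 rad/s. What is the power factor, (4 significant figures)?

0.1051

X_L = ωL = 397.4 Ω
X_C = 1/(ωC) = 69.01 Ω
Parallel: admittances add. Y = 1/R + 1/(jωL) + jωC
Y = (0.001266 + j0.01197) S
|Y| = 0.01204 S → |Z| = 1/|Y| = 83.05 Ω, ∠Z = −∠Y = -83.97°
cos φ = cos(-83.97°) = 0.1051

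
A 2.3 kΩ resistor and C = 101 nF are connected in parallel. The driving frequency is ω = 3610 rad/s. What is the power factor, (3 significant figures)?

X_C = 1/(ωC) = 2740 Ω
Parallel: admittances add. Y = 1/R + jωC
Y = (0.000435 + j0.000365) S
|Y| = 0.000567 S → |Z| = 1/|Y| = 1760 Ω, ∠Z = −∠Y = -40.0°
cos φ = cos(-40.0°) = 0.766

0.766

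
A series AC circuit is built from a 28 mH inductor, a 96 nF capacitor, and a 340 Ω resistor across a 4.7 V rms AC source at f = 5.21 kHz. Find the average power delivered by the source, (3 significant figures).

15.9 mW

ω = 2πf = 32740 rad/s
X_L = ωL = 917 Ω
X_C = 1/(ωC) = 318 Ω
Net reactance X = X_L − X_C = 598 Ω
Z = 340 + j598 Ω
|Z| = √(340² + 598²) = 688 Ω
∠Z = arctan(598/340) = 60.4°
I = V/|Z| = 6.83 mA
P = VI cos φ = 4.7 × 0.00683 × cos(60.4°) = 15.9 mW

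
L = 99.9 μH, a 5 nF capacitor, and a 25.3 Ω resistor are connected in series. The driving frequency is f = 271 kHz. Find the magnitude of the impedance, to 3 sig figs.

ω = 2πf = 1.703e+06 rad/s
X_L = ωL = 170 Ω
X_C = 1/(ωC) = 117 Ω
Net reactance X = X_L − X_C = 52.6 Ω
Z = 25.3 + j52.6 Ω
|Z| = √(25.3² + 52.6²) = 58.4 Ω

58.4 Ω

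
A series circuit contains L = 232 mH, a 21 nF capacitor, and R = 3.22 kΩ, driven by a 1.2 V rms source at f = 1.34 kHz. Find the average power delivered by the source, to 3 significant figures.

193 μW

ω = 2πf = 8419 rad/s
X_L = ωL = 1950 Ω
X_C = 1/(ωC) = 5660 Ω
Net reactance X = X_L − X_C = -3700 Ω
Z = 3220 − j3700 Ω
|Z| = √(3220² + 3700²) = 4910 Ω
∠Z = arctan(-3700/3220) = -49.0°
I = V/|Z| = 245 μA
P = VI cos φ = 1.2 × 0.000245 × cos(-49.0°) = 193 μW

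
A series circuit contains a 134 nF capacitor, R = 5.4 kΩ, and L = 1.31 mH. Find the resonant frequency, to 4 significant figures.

12.01 kHz

ω₀ = 1/√(LC) = 1/√(0.00131 × 1.34e-07) = 75480 rad/s
f₀ = ω₀/(2π) = 12.01 kHz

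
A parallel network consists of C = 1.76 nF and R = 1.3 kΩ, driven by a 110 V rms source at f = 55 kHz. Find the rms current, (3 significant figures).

108 mA

ω = 2πf = 345600 rad/s
X_C = 1/(ωC) = 1640 Ω
Parallel: admittances add. Y = 1/R + jωC
Y = (0.000769 + j0.000608) S
|Y| = 0.000981 S → |Z| = 1/|Y| = 1020 Ω, ∠Z = −∠Y = -38.3°
I = V/|Z| = 110/1020 = 108 mA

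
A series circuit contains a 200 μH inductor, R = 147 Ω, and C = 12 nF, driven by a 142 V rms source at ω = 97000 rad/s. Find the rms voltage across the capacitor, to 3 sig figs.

143 V

X_L = ωL = 19.4 Ω
X_C = 1/(ωC) = 859 Ω
Net reactance X = X_L − X_C = -840 Ω
Z = 147 − j840 Ω
|Z| = √(147² + 840²) = 852 Ω
I = V/|Z| = 167 mA
V_C = I·|Z_C| = 0.167 × 859 = 143 V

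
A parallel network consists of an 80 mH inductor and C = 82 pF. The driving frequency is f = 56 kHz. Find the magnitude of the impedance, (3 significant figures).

ω = 2πf = 351900 rad/s
X_L = ωL = 28100 Ω
X_C = 1/(ωC) = 34700 Ω
Parallel: admittances add. Y = 1/(jωL) + jωC
Y = (0 − j6.67e-06) S
|Y| = 6.67e-06 S → |Z| = 1/|Y| = 150000 Ω, ∠Z = −∠Y = 90.0°

150000 Ω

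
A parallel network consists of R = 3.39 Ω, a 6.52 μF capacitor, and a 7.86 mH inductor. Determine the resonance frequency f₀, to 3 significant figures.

703 Hz

ω₀ = 1/√(LC) = 1/√(0.00786 × 6.52e-06) = 4417 rad/s
f₀ = ω₀/(2π) = 703 Hz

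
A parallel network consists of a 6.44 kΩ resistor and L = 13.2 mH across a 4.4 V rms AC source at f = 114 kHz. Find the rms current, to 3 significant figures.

ω = 2πf = 716300 rad/s
X_L = ωL = 9450 Ω
Parallel: admittances add. Y = 1/R + 1/(jωL)
Y = (0.000155 − j0.000106) S
|Y| = 0.000188 S → |Z| = 1/|Y| = 5320 Ω, ∠Z = −∠Y = 34.3°
I = V/|Z| = 4.4/5320 = 827 μA

827 μA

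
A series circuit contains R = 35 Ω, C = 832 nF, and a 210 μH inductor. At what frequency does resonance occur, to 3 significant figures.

ω₀ = 1/√(LC) = 1/√(0.00021 × 8.32e-07) = 75650 rad/s
f₀ = ω₀/(2π) = 12.0 kHz

12.0 kHz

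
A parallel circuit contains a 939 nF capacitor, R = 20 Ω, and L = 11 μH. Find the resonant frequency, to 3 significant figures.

ω₀ = 1/√(LC) = 1/√(1.1e-05 × 9.39e-07) = 311200 rad/s
f₀ = ω₀/(2π) = 49.5 kHz

49.5 kHz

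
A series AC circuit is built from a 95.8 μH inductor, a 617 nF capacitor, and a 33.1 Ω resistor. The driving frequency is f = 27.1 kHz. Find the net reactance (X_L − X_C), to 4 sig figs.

ω = 2πf = 170300 rad/s
X_L = ωL = 16.31 Ω
X_C = 1/(ωC) = 9.518 Ω
X = 16.31 − 9.518 = 6.794 Ω

6.794 Ω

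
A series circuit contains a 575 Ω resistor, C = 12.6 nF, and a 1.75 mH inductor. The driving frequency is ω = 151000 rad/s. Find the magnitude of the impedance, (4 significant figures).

631.6 Ω

X_L = ωL = 264.2 Ω
X_C = 1/(ωC) = 525.6 Ω
Net reactance X = X_L − X_C = -261.3 Ω
Z = 575.0 − j261.3 Ω
|Z| = √(575.0² + 261.3²) = 631.6 Ω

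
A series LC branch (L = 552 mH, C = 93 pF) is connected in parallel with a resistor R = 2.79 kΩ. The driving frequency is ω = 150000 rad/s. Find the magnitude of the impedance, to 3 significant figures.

X_L = ωL = 82800 Ω
X_C = 1/(ωC) = 71700 Ω
Branch 1: Z₁ = R = 2790 Ω
Branch 2 (series LC): Z₂ = j(X_L − X_C) = j11100 Ω
Parallel: Z = Z₁Z₂/(Z₁+Z₂), |Z| = 2710 Ω, ∠Z = 14.1°

2710 Ω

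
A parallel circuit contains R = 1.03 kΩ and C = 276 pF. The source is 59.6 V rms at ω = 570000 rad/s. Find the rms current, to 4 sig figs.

X_C = 1/(ωC) = 6356 Ω
Parallel: admittances add. Y = 1/R + jωC
Y = (0.0009709 + j0.0001573) S
|Y| = 0.0009835 S → |Z| = 1/|Y| = 1017 Ω, ∠Z = −∠Y = -9.204°
I = V/|Z| = 59.6/1017 = 58.62 mA

58.62 mA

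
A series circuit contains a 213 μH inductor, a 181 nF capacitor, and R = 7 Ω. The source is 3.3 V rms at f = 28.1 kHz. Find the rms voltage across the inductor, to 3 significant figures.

ω = 2πf = 176600 rad/s
X_L = ωL = 37.6 Ω
X_C = 1/(ωC) = 31.3 Ω
Net reactance X = X_L − X_C = 6.31 Ω
Z = 7.00 + j6.31 Ω
|Z| = √(7.00² + 6.31²) = 9.43 Ω
I = V/|Z| = 350 mA
V_L = I·|Z_L| = 0.350 × 37.6 = 13.2 V

13.2 V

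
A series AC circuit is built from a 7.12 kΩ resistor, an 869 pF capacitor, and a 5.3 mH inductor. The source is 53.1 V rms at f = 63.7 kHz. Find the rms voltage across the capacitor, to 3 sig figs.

ω = 2πf = 400200 rad/s
X_L = ωL = 2120 Ω
X_C = 1/(ωC) = 2880 Ω
Net reactance X = X_L − X_C = -754 Ω
Z = 7120 − j754 Ω
|Z| = √(7120² + 754²) = 7160 Ω
I = V/|Z| = 7.42 mA
V_C = I·|Z_C| = 0.00742 × 2880 = 21.3 V

21.3 V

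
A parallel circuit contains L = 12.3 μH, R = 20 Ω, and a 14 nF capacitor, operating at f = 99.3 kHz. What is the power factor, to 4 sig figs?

ω = 2πf = 623900 rad/s
X_L = ωL = 7.674 Ω
X_C = 1/(ωC) = 114.5 Ω
Parallel: admittances add. Y = 1/R + 1/(jωL) + jωC
Y = (0.05000 − j0.1216) S
|Y| = 0.1315 S → |Z| = 1/|Y| = 7.607 Ω, ∠Z = −∠Y = 67.64°
cos φ = cos(67.64°) = 0.3804

0.3804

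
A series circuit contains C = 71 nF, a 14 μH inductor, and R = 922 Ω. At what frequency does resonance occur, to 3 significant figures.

ω₀ = 1/√(LC) = 1/√(1.4e-05 × 7.1e-08) = 1.003e+06 rad/s
f₀ = ω₀/(2π) = 160 kHz

160 kHz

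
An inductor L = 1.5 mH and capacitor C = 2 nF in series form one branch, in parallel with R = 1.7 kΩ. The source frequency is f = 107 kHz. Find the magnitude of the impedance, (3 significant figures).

262 Ω

ω = 2πf = 672300 rad/s
X_L = ωL = 1010 Ω
X_C = 1/(ωC) = 744 Ω
Branch 1: Z₁ = R = 1700 Ω
Branch 2 (series LC): Z₂ = j(X_L − X_C) = j265 Ω
Parallel: Z = Z₁Z₂/(Z₁+Z₂), |Z| = 262 Ω, ∠Z = 81.1°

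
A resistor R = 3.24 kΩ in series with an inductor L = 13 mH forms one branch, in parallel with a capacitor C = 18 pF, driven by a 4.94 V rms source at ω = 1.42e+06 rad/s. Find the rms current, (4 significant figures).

140.9 μA

X_L = ωL = 18460 Ω
X_C = 1/(ωC) = 39120 Ω
Branch 1 (R+jX_L): Z₁ = 3240 + j18460 Ω, |Z₁| = 18740 Ω
Branch 2 (−jX_C): Z₂ = −j39120 Ω
Parallel: Z = Z₁Z₂/(Z₁+Z₂), |Z| = 35060 Ω, ∠Z = 71.13°
I = V/|Z| = 4.94/35060 = 140.9 μA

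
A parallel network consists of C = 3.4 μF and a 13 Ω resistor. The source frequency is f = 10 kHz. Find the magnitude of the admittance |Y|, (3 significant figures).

227 mS

ω = 2πf = 62830 rad/s
X_C = 1/(ωC) = 4.68 Ω
Parallel: admittances add. Y = 1/R + jωC
Y = (0.0769 + j0.214) S
|Y| = 0.227 S → |Z| = 1/|Y| = 4.40 Ω, ∠Z = −∠Y = -70.2°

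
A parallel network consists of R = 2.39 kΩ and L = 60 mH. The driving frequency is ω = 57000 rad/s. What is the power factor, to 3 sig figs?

0.820

X_L = ωL = 3420 Ω
Parallel: admittances add. Y = 1/R + 1/(jωL)
Y = (0.000418 − j0.000292) S
|Y| = 0.000510 S → |Z| = 1/|Y| = 1960 Ω, ∠Z = −∠Y = 34.9°
cos φ = cos(34.9°) = 0.820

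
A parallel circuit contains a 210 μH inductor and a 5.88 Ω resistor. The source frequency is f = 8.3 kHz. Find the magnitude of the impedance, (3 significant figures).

5.18 Ω

ω = 2πf = 52150 rad/s
X_L = ωL = 11.0 Ω
Parallel: admittances add. Y = 1/R + 1/(jωL)
Y = (0.170 − j0.0913) S
|Y| = 0.193 S → |Z| = 1/|Y| = 5.18 Ω, ∠Z = −∠Y = 28.2°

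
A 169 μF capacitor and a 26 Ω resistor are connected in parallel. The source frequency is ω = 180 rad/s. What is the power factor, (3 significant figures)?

X_C = 1/(ωC) = 32.9 Ω
Parallel: admittances add. Y = 1/R + jωC
Y = (0.0385 + j0.0304) S
|Y| = 0.0490 S → |Z| = 1/|Y| = 20.4 Ω, ∠Z = −∠Y = -38.3°
cos φ = cos(-38.3°) = 0.784

0.784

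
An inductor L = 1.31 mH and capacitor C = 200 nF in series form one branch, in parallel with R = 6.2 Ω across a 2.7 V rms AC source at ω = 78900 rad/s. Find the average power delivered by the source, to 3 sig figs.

X_L = ωL = 103 Ω
X_C = 1/(ωC) = 63.4 Ω
Branch 1: Z₁ = R = 6.20 Ω
Branch 2 (series LC): Z₂ = j(X_L − X_C) = j40.0 Ω
Parallel: Z = Z₁Z₂/(Z₁+Z₂), |Z| = 6.13 Ω, ∠Z = 8.81°
I = V/|Z| = 441 mA
P = VI cos φ = 2.7 × 0.441 × cos(8.81°) = 1.18 W

1.18 W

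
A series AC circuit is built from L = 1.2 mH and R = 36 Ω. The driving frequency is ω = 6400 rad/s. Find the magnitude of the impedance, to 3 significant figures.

36.8 Ω

X_L = ωL = 7.68 Ω
Z = 36.0 + j7.68 Ω
|Z| = √(36.0² + 7.68²) = 36.8 Ω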